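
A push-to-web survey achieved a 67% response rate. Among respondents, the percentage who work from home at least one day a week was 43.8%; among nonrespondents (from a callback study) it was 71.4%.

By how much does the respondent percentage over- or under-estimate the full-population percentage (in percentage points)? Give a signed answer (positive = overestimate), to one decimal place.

-9.1 percentage points

Nonresponse fraction = 1 − 0.67 = 0.33.
Bias = (nonresponse fraction) × (respondent percentage − nonrespondent percentage)
     = 0.33 × (43.8 − 71.4) = 0.33 × -27.6 = -9.108.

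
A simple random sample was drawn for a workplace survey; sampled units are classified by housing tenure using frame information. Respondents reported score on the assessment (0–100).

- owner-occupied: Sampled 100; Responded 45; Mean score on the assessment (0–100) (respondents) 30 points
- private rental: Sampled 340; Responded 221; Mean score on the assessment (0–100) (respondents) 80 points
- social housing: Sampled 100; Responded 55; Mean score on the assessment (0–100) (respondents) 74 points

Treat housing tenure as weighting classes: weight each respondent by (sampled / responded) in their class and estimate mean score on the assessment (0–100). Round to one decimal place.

Class response rates: owner-occupied 45/100 = 45%, private rental 221/340 = 65%, social housing 55/100 = 55%.
With weight = n_sampled/n_responded per class, the weighted class total is n_sampled:
  owner-occupied: 100 × 30 = 3000
  private rental: 340 × 80 = 27,200
  social housing: 100 × 74 = 7400
Adjusted estimate = 37,600 / 540 = 69.6296 → 69.6.

69.6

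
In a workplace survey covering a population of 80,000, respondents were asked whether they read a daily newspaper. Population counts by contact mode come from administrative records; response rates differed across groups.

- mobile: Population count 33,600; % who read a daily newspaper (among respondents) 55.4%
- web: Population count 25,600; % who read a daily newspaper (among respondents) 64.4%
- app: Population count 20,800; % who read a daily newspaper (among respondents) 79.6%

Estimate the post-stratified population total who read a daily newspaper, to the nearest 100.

Apply each group's respondent rate to its population count:
  mobile: 33,600 × 55.4% = 18614.4
  web: 25,600 × 64.4% = 16486.4
  app: 20,800 × 79.6% = 16556.8
Estimated total = 51657.6 → 51,700.

51,700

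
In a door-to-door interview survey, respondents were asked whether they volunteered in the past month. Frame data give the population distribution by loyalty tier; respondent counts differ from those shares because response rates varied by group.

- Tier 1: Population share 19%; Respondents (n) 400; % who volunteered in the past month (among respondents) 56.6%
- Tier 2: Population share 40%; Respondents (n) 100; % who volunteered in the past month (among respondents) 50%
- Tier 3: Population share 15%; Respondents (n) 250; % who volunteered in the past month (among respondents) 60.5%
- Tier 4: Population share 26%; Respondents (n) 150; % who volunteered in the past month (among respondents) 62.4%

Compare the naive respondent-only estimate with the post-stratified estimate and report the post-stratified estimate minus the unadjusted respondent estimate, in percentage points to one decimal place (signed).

-1.9 percentage points

Without adjustment, the pooled respondent share is:
  (400/900)×56.6 + (100/900)×50 + (250/900)×60.5 + (150/900)×62.4 = 57.9167%
Reweighting by population loyalty tier shares:
  0.19×56.6 + 0.4×50 + 0.15×60.5 + 0.26×62.4 = 56.053%
Difference = 56.053 − 57.9167 = -1.8637 pp.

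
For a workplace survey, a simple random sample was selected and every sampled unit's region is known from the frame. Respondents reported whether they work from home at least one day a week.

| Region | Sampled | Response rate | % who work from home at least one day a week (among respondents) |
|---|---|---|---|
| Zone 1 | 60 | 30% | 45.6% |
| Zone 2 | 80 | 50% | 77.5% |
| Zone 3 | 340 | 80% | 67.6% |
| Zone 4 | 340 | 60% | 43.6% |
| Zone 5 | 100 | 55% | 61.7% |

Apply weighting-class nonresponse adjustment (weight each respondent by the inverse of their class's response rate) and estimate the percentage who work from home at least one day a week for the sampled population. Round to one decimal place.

With weight = n_sampled/n_responded per class, the weighted class total is n_sampled:
  Zone 1: 60 × 45.6 = 2736
  Zone 2: 80 × 77.5 = 6200
  Zone 3: 340 × 67.6 = 22984
  Zone 4: 340 × 43.6 = 14,824
  Zone 5: 100 × 61.7 = 6170
Adjusted estimate = 52,914 / 920 = 57.5152 → 57.5%.

57.5%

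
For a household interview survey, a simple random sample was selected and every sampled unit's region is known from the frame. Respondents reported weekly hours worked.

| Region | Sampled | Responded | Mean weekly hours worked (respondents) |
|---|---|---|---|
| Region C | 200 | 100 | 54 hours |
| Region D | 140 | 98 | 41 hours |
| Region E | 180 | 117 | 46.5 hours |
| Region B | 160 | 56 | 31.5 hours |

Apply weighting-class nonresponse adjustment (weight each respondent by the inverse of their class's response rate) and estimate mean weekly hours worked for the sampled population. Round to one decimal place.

44.0

Class response rates: Region C 100/200 = 50%, Region D 98/140 = 70%, Region E 117/180 = 65%, Region B 56/160 = 35%.
Weighting each respondent by the inverse class response rate inflates each class back to its sampled size, so the class weight is n_sampled:
  Region C: 200 × 54 = 10,800
  Region D: 140 × 41 = 5740
  Region E: 180 × 46.5 = 8370
  Region B: 160 × 31.5 = 5040
Adjusted estimate = 29,950 / 680 = 44.0441 → 44.0.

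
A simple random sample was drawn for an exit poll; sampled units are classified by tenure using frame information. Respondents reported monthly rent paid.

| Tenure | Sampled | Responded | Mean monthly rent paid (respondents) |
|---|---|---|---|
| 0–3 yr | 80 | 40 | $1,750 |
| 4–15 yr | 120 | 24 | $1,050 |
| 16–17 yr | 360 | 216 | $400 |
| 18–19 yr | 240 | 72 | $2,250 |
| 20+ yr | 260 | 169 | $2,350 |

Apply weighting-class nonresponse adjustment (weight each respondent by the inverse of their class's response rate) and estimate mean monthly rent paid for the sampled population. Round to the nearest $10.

$1,470

Class response rates: 0–3 yr 40/80 = 50%, 4–15 yr 24/120 = 20%, 16–17 yr 216/360 = 60%, 18–19 yr 72/240 = 30%, 20+ yr 169/260 = 65%.
Inverse-response-rate weighting restores each class to its sampled count, so class totals weight by n_sampled:
  0–3 yr: 80 × 1750 = 140,000
  4–15 yr: 120 × 1050 = 126,000
  16–17 yr: 360 × 400 = 144,000
  18–19 yr: 240 × 2250 = 540,000
  20+ yr: 260 × 2350 = 611,000
Adjusted estimate = 1,561,000 / 1,060 = 1472.64 → $1,470.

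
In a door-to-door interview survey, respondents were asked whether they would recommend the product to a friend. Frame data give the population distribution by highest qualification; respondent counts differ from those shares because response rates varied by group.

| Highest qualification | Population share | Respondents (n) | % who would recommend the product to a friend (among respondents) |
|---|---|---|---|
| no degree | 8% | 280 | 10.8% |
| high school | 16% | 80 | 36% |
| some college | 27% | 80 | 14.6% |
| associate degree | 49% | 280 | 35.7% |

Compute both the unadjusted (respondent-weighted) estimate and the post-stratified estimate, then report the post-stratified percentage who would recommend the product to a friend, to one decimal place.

Unadjusted (pooled respondent) estimate weights by respondent counts:
  (280/720)×10.8 + (80/720)×36 + (80/720)×14.6 + (280/720)×35.7 = 23.7056%
Post-stratifying to population shares instead:
  0.08×10.8 + 0.16×36 + 0.27×14.6 + 0.49×35.7 = 28.059%

28.1%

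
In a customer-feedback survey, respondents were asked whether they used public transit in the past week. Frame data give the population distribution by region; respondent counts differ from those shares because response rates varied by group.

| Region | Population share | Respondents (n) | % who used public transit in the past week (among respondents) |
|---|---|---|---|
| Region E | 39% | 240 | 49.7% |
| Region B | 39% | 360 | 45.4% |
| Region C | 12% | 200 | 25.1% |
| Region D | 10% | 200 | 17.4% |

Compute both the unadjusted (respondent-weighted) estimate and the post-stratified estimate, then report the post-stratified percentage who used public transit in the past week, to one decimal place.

Without adjustment, the pooled respondent share is:
  (240/1000)×49.7 + (360/1000)×45.4 + (200/1000)×25.1 + (200/1000)×17.4 = 36.772%
Post-stratified estimate weights by population shares:
  0.39×49.7 + 0.39×45.4 + 0.12×25.1 + 0.1×17.4 = 41.841%

41.8%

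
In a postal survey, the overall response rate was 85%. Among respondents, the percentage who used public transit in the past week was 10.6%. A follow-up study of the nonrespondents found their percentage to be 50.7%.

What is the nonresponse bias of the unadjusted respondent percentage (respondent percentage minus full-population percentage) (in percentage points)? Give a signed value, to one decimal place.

Nonresponse fraction = 1 − 0.85 = 0.15.
Bias = (nonresponse fraction) × (respondent percentage − nonrespondent percentage)
     = 0.15 × (10.6 − 50.7) = 0.15 × -40.1 = -6.015.

-6.0 percentage points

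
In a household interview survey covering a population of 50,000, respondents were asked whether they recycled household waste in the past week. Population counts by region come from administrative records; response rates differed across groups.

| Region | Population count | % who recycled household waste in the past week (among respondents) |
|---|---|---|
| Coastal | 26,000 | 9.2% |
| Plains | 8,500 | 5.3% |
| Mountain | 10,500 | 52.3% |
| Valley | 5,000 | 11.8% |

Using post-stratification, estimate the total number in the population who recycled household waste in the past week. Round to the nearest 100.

8,900

Each cell contributes its population count × the respondent rate:
  Coastal: 26,000 × 9.2% = 2392
  Plains: 8,500 × 5.3% = 450.5
  Mountain: 10,500 × 52.3% = 5491.5
  Valley: 5,000 × 11.8% = 590
Estimated total = 8924 → 8,900.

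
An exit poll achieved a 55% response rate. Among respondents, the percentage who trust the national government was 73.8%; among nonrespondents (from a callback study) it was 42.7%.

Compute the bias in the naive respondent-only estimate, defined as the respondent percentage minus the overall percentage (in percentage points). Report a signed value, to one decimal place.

+14.0 percentage points

Nonresponse fraction = 1 − 0.55 = 0.45.
Bias = (nonresponse fraction) × (respondent percentage − nonrespondent percentage)
     = 0.45 × (73.8 − 42.7) = 0.45 × 31.1 = 13.995.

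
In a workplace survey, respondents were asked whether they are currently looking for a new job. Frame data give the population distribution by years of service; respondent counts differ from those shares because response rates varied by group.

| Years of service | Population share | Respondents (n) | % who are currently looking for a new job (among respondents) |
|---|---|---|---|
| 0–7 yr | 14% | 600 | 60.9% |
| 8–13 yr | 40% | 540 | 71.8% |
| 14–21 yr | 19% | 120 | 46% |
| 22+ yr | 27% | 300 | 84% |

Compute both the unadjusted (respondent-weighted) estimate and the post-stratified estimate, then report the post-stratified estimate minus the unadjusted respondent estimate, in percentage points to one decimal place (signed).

Without adjustment, the pooled respondent share is:
  (600/1560)×60.9 + (540/1560)×71.8 + (120/1560)×46 + (300/1560)×84 = 67.9692%
Post-stratifying to population shares instead:
  0.14×60.9 + 0.4×71.8 + 0.19×46 + 0.27×84 = 68.666%
Difference = 68.666 − 67.9692 = 0.6968 pp.

+0.7 percentage points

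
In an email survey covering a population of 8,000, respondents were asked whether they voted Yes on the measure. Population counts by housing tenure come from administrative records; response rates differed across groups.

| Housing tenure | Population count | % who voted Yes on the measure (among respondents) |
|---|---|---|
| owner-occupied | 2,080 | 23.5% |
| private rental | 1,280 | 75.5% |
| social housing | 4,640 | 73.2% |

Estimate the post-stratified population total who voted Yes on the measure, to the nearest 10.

4,850

Apply each group's respondent rate to its population count:
  owner-occupied: 2,080 × 23.5% = 488.8
  private rental: 1,280 × 75.5% = 966.4
  social housing: 4,640 × 73.2% = 3396.48
Estimated total = 4851.68 → 4,850.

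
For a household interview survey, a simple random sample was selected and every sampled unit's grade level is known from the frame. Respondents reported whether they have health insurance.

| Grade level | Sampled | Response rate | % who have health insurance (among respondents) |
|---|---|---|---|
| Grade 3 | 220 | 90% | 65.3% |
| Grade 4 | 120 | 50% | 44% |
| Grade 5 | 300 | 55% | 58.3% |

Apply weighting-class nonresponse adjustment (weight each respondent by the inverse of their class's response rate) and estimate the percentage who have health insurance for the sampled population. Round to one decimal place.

58.0%

Inverse-response-rate weighting restores each class to its sampled count, so class totals weight by n_sampled:
  Grade 3: 220 × 65.3 = 14,366
  Grade 4: 120 × 44 = 5280
  Grade 5: 300 × 58.3 = 17,490
Adjusted estimate = 37,136 / 640 = 58.025 → 58.0%.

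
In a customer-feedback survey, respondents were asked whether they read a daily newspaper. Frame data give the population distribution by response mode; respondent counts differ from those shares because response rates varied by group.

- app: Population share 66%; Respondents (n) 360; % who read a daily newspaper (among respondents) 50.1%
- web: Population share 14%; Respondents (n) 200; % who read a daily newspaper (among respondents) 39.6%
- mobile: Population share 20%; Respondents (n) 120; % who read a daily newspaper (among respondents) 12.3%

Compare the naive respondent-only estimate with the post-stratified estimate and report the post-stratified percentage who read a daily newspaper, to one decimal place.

41.1%

Without adjustment, the pooled respondent share is:
  (360/680)×50.1 + (200/680)×39.6 + (120/680)×12.3 = 40.3412%
Post-stratified estimate weights by population shares:
  0.66×50.1 + 0.14×39.6 + 0.2×12.3 = 41.07%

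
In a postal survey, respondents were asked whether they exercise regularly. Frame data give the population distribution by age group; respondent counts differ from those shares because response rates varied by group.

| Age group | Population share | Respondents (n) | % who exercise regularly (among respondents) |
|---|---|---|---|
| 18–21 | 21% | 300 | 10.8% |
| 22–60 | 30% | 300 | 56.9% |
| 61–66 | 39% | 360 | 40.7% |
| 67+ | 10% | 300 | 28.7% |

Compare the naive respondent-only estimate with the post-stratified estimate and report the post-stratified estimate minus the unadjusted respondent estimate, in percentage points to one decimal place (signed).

Naive respondent-only estimate (weights = respondent counts):
  (300/1260)×10.8 + (300/1260)×56.9 + (360/1260)×40.7 + (300/1260)×28.7 = 34.581%
Post-stratified estimate weights by population shares:
  0.21×10.8 + 0.3×56.9 + 0.39×40.7 + 0.1×28.7 = 38.081%
Difference = 38.081 − 34.581 = 3.5 pp.

+3.5 percentage points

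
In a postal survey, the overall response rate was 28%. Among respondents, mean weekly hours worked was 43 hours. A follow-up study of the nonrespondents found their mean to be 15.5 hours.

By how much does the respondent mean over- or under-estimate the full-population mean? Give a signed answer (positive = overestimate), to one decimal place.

+19.8

Nonresponse fraction = 1 − 0.28 = 0.72.
Bias = (nonresponse fraction) × (respondent mean − nonrespondent mean)
     = 0.72 × (43 − 15.5) = 0.72 × 27.5 = 19.8.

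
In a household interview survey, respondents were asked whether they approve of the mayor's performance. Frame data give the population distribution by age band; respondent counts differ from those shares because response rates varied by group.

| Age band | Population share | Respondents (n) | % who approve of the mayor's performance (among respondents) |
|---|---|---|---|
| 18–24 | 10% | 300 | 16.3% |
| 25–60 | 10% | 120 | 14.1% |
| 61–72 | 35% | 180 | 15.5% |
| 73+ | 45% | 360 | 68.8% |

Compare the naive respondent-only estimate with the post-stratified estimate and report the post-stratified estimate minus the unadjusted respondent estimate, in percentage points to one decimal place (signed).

Without adjustment, the pooled respondent share is:
  (300/960)×16.3 + (120/960)×14.1 + (180/960)×15.5 + (360/960)×68.8 = 35.5625%
Post-stratifying to population shares instead:
  0.1×16.3 + 0.1×14.1 + 0.35×15.5 + 0.45×68.8 = 39.425%
Difference = 39.425 − 35.5625 = 3.8625 pp.

+3.9 percentage points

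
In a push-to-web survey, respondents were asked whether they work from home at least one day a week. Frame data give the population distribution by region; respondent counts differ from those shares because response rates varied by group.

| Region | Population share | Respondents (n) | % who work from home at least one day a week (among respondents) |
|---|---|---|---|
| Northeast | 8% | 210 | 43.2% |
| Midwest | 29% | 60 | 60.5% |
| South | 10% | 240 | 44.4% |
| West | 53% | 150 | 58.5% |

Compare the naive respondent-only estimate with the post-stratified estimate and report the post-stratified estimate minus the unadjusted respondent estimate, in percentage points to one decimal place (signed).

+7.8 percentage points

Naive respondent-only estimate (weights = respondent counts):
  (210/660)×43.2 + (60/660)×60.5 + (240/660)×44.4 + (150/660)×58.5 = 48.6864%
Post-stratified estimate weights by population shares:
  0.08×43.2 + 0.29×60.5 + 0.1×44.4 + 0.53×58.5 = 56.446%
Difference = 56.446 − 48.6864 = 7.7596 pp.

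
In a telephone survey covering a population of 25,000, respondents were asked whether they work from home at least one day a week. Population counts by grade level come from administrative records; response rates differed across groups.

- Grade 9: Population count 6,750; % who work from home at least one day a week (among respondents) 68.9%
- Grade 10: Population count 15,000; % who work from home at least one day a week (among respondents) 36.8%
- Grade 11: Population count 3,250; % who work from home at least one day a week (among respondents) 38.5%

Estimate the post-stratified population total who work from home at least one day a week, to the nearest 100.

11,400

Estimated count per cell = population count × respondent percentage:
  Grade 9: 6,750 × 68.9% = 4650.75
  Grade 10: 15,000 × 36.8% = 5520
  Grade 11: 3,250 × 38.5% = 1251.25
Estimated total = 11,422 → 11,400.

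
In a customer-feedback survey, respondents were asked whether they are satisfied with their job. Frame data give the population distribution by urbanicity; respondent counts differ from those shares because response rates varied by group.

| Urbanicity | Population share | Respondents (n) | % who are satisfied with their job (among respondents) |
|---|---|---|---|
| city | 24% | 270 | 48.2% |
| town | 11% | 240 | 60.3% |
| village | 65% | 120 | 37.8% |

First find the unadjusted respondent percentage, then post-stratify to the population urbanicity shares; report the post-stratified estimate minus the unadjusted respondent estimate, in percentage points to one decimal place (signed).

-8.1 percentage points

Unadjusted (pooled respondent) estimate weights by respondent counts:
  (270/630)×48.2 + (240/630)×60.3 + (120/630)×37.8 = 50.8286%
Post-stratified estimate weights by population shares:
  0.24×48.2 + 0.11×60.3 + 0.65×37.8 = 42.771%
Difference = 42.771 − 50.8286 = -8.0576 pp.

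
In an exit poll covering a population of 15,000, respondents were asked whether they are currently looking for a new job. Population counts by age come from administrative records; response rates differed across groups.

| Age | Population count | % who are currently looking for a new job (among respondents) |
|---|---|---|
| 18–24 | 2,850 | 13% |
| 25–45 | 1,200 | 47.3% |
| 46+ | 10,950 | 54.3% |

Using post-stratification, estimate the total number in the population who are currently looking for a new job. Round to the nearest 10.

6,880

Apply each group's respondent rate to its population count:
  18–24: 2,850 × 13% = 370.5
  25–45: 1,200 × 47.3% = 567.6
  46+: 10,950 × 54.3% = 5945.85
Estimated total = 6883.95 → 6,880.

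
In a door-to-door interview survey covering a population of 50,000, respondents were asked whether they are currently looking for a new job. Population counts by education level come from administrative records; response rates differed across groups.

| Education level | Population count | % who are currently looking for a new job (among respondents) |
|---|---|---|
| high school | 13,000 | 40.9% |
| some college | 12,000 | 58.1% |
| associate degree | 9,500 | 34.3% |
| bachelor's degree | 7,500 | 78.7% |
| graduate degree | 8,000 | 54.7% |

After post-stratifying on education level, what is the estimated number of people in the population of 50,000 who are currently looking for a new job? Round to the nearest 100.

25,800

Each cell contributes its population count × the respondent rate:
  high school: 13,000 × 40.9% = 5317
  some college: 12,000 × 58.1% = 6972
  associate degree: 9,500 × 34.3% = 3258.5
  bachelor's degree: 7,500 × 78.7% = 5902.5
  graduate degree: 8,000 × 54.7% = 4376
Estimated total = 25,826 → 25,800.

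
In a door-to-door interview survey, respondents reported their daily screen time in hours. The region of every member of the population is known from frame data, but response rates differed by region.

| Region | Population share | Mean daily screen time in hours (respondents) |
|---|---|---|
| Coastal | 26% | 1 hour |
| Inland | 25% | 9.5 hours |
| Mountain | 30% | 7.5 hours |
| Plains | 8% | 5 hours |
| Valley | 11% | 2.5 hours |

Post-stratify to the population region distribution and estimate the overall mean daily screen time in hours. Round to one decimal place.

Reweight to the known region distribution:
  Coastal: 0.26 × 1 = 0.26
  Inland: 0.25 × 9.5 = 2.375
  Mountain: 0.3 × 7.5 = 2.25
  Plains: 0.08 × 5 = 0.4
  Valley: 0.11 × 2.5 = 0.275
Post-stratified estimate = 5.56 → 5.6.

5.6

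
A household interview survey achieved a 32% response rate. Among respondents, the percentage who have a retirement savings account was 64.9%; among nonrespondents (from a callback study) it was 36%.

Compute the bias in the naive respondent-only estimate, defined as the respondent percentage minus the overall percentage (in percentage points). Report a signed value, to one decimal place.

Nonresponse fraction = 1 − 0.32 = 0.68.
Bias = (nonresponse fraction) × (respondent percentage − nonrespondent percentage)
     = 0.68 × (64.9 − 36) = 0.68 × 28.9 = 19.652.

+19.7 percentage points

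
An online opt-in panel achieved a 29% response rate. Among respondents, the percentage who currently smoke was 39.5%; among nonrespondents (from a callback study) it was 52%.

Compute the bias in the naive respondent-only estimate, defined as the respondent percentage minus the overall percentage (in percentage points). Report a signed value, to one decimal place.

-8.9 percentage points

Nonresponse fraction = 1 − 0.29 = 0.71.
Bias = (nonresponse fraction) × (respondent percentage − nonrespondent percentage)
     = 0.71 × (39.5 − 52) = 0.71 × -12.5 = -8.875.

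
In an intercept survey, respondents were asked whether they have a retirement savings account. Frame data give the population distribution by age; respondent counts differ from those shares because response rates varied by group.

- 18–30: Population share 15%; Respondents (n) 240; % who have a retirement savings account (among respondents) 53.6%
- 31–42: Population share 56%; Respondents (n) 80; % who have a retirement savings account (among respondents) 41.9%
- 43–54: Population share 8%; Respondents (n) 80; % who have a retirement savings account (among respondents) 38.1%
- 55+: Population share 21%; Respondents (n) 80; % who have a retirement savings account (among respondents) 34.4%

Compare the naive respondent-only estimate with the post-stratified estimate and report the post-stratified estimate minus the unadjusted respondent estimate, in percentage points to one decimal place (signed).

-4.1 percentage points

Unadjusted (pooled respondent) estimate weights by respondent counts:
  (240/480)×53.6 + (80/480)×41.9 + (80/480)×38.1 + (80/480)×34.4 = 45.8667%
Post-stratified estimate weights by population shares:
  0.15×53.6 + 0.56×41.9 + 0.08×38.1 + 0.21×34.4 = 41.776%
Difference = 41.776 − 45.8667 = -4.0907 pp.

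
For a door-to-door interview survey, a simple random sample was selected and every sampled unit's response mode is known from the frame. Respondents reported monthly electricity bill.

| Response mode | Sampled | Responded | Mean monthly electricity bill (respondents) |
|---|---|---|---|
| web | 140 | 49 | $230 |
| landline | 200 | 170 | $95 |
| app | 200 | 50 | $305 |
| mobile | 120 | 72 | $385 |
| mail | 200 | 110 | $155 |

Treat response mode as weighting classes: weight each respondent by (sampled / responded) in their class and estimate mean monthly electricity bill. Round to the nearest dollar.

Response rates by class: web 49/140 = 35%, landline 170/200 = 85%, app 50/200 = 25%, mobile 72/120 = 60%, mail 110/200 = 55%.
With weight = n_sampled/n_responded per class, the weighted class total is n_sampled:
  web: 140 × 230 = 32,200
  landline: 200 × 95 = 19,000
  app: 200 × 305 = 61,000
  mobile: 120 × 385 = 46,200
  mail: 200 × 155 = 31,000
Adjusted estimate = 189,400 / 860 = 220.233 → $220.

$220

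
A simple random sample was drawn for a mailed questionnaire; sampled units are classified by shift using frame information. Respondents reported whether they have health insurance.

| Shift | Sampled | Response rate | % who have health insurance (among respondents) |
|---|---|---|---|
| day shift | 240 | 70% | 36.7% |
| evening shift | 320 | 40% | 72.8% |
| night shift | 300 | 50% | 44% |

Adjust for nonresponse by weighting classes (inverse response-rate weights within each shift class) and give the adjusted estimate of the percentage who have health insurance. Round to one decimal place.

Inverse-response-rate weighting restores each class to its sampled count, so class totals weight by n_sampled:
  day shift: 240 × 36.7 = 8808
  evening shift: 320 × 72.8 = 23,296
  night shift: 300 × 44 = 13,200
Adjusted estimate = 45,304 / 860 = 52.6791 → 52.7%.

52.7%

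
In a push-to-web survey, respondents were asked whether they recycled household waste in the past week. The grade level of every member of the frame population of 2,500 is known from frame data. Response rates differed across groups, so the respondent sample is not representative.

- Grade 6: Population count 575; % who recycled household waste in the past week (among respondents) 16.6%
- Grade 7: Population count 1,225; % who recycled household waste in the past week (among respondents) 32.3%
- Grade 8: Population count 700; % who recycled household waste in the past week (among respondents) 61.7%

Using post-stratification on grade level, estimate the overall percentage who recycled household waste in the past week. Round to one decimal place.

36.9%

Each cell contributes population-share × respondent value:
  Grade 6: (575/2,500) × 16.6 = 3.818
  Grade 7: (1,225/2,500) × 32.3 = 15.827
  Grade 8: (700/2,500) × 61.7 = 17.276
Post-stratified estimate = 36.921 → 36.9%.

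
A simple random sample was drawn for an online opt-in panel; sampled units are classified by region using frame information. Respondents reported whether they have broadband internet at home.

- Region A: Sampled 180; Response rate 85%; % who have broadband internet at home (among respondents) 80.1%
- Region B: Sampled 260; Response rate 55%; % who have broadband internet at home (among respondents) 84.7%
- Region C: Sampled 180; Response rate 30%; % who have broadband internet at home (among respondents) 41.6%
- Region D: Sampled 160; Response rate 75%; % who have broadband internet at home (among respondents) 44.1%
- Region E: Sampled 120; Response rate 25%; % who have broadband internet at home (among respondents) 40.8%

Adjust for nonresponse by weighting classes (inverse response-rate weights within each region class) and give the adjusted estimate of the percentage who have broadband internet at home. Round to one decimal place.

Each respondent's weight = sampled/responded in their class; summing within a class gives n_sampled, so:
  Region A: 180 × 80.1 = 14418
  Region B: 260 × 84.7 = 22,022
  Region C: 180 × 41.6 = 7488
  Region D: 160 × 44.1 = 7056
  Region E: 120 × 40.8 = 4896
Adjusted estimate = 55,880 / 900 = 62.0889 → 62.1%.

62.1%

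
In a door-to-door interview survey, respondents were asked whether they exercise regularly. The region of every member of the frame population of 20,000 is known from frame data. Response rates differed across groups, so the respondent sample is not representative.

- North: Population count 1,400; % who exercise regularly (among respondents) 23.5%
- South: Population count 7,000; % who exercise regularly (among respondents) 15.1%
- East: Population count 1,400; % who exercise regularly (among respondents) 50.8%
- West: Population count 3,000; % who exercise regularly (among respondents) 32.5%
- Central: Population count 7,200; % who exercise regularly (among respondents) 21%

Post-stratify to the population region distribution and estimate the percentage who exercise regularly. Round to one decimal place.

22.9%

Reweight to the known region distribution:
  North: (1,400/20,000) × 23.5 = 1.645
  South: (7,000/20,000) × 15.1 = 5.285
  East: (1,400/20,000) × 50.8 = 3.556
  West: (3,000/20,000) × 32.5 = 4.875
  Central: (7,200/20,000) × 21 = 7.56
Post-stratified estimate = 22.921 → 22.9%.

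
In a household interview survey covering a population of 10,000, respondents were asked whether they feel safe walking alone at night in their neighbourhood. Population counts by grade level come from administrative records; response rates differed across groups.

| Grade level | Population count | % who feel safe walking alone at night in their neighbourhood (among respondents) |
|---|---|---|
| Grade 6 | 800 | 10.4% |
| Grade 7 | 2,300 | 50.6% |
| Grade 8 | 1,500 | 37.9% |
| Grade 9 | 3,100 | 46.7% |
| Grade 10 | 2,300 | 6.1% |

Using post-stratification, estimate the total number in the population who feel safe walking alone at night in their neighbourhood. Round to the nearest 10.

3,400

Estimated count per cell = population count × respondent percentage:
  Grade 6: 800 × 10.4% = 83.2
  Grade 7: 2,300 × 50.6% = 1163.8
  Grade 8: 1,500 × 37.9% = 568.5
  Grade 9: 3,100 × 46.7% = 1447.7
  Grade 10: 2,300 × 6.1% = 140.3
Estimated total = 3403.5 → 3,400.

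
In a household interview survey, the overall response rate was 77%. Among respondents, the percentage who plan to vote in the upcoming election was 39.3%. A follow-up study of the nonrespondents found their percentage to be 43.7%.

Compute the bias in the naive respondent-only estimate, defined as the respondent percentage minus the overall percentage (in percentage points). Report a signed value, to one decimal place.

-1.0 percentage points

Nonresponse fraction = 1 − 0.77 = 0.23.
Bias = (nonresponse fraction) × (respondent percentage − nonrespondent percentage)
     = 0.23 × (39.3 − 43.7) = 0.23 × -4.4 = -1.012.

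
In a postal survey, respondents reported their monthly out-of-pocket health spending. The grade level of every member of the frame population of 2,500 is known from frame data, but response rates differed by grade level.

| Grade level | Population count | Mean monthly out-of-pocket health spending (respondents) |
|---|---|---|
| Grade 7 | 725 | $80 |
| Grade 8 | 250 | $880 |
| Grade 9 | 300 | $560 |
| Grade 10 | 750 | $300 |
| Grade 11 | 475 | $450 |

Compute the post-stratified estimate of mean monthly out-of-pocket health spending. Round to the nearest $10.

$350

Weight each group's respondent value by its population share:
  Grade 7: (725/2,500) × 80 = 23.2
  Grade 8: (250/2,500) × 880 = 88
  Grade 9: (300/2,500) × 560 = 67.2
  Grade 10: (750/2,500) × 300 = 90
  Grade 11: (475/2,500) × 450 = 85.5
Post-stratified estimate = 353.9 → $350.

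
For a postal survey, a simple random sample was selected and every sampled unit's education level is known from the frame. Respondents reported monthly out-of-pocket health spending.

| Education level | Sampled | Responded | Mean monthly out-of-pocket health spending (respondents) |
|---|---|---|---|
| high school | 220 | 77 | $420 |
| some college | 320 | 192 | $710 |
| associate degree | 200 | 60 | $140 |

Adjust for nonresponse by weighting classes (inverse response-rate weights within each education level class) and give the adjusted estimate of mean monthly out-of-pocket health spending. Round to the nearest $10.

$470

Class response rates: high school 77/220 = 35%, some college 192/320 = 60%, associate degree 60/200 = 30%.
Inverse-response-rate weighting restores each class to its sampled count, so class totals weight by n_sampled:
  high school: 220 × 420 = 92,400
  some college: 320 × 710 = 227,200
  associate degree: 200 × 140 = 28,000
Adjusted estimate = 347,600 / 740 = 469.73 → $470.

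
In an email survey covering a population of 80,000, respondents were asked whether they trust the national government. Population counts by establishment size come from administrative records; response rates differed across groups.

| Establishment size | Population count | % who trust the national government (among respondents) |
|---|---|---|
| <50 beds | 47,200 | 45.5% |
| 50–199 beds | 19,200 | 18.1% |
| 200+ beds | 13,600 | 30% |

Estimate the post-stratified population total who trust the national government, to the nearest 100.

Estimated count per cell = population count × respondent percentage:
  <50 beds: 47,200 × 45.5% = 21,476
  50–199 beds: 19,200 × 18.1% = 3475.2
  200+ beds: 13,600 × 30% = 4080
Estimated total = 29031.2 → 29,000.

29,000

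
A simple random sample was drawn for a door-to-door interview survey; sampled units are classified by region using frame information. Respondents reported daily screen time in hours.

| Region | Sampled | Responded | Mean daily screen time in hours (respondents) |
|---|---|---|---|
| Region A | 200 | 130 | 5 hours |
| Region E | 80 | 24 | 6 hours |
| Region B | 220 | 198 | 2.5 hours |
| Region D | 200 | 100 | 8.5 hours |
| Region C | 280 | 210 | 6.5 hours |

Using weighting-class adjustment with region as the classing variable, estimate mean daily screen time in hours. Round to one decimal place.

Class response rates: Region A 130/200 = 65%, Region E 24/80 = 30%, Region B 198/220 = 90%, Region D 100/200 = 50%, Region C 210/280 = 75%.
Each respondent's weight = sampled/responded in their class; summing within a class gives n_sampled, so:
  Region A: 200 × 5 = 1000
  Region E: 80 × 6 = 480
  Region B: 220 × 2.5 = 550
  Region D: 200 × 8.5 = 1700
  Region C: 280 × 6.5 = 1820
Adjusted estimate = 5550 / 980 = 5.66326 → 5.7.

5.7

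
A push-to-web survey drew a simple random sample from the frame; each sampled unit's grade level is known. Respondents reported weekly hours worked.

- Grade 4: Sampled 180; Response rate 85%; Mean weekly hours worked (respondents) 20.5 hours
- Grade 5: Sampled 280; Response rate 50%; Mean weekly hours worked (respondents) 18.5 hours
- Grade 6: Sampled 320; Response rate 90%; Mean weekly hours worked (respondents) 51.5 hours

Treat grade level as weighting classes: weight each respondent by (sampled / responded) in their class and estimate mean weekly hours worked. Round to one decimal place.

32.5

Weighting each respondent by the inverse class response rate inflates each class back to its sampled size, so the class weight is n_sampled:
  Grade 4: 180 × 20.5 = 3690
  Grade 5: 280 × 18.5 = 5180
  Grade 6: 320 × 51.5 = 16,480
Adjusted estimate = 25,350 / 780 = 32.5 → 32.5.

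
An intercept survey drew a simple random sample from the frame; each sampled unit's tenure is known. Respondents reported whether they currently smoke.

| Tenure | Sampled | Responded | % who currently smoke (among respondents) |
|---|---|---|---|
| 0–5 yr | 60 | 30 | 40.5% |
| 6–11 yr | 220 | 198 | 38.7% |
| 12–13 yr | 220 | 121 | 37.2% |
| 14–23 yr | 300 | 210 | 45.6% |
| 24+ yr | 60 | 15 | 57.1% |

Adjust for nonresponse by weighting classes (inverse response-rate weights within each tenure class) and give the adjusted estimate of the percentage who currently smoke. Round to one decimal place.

Class response rates: 0–5 yr 30/60 = 50%, 6–11 yr 198/220 = 90%, 12–13 yr 121/220 = 55%, 14–23 yr 210/300 = 70%, 24+ yr 15/60 = 25%.
Weighting each respondent by the inverse class response rate inflates each class back to its sampled size, so the class weight is n_sampled:
  0–5 yr: 60 × 40.5 = 2430
  6–11 yr: 220 × 38.7 = 8514
  12–13 yr: 220 × 37.2 = 8184
  14–23 yr: 300 × 45.6 = 13,680
  24+ yr: 60 × 57.1 = 3426
Adjusted estimate = 36,234 / 860 = 42.1326 → 42.1%.

42.1%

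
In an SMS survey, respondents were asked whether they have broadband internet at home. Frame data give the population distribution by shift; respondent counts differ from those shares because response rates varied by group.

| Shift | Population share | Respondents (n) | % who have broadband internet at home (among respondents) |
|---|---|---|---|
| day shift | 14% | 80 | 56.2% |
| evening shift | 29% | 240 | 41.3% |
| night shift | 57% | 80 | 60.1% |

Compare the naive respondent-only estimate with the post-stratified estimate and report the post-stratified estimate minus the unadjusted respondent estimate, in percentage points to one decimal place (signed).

Naive respondent-only estimate (weights = respondent counts):
  (80/400)×56.2 + (240/400)×41.3 + (80/400)×60.1 = 48.04%
Post-stratified estimate weights by population shares:
  0.14×56.2 + 0.29×41.3 + 0.57×60.1 = 54.102%
Difference = 54.102 − 48.04 = 6.062 pp.

+6.1 percentage points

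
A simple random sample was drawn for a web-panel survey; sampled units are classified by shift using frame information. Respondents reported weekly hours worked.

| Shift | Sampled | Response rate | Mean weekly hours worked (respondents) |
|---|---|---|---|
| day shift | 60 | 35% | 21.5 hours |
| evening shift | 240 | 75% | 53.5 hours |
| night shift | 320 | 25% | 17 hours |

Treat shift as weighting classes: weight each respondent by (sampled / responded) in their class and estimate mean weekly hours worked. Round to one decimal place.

31.6

Inverse-response-rate weighting restores each class to its sampled count, so class totals weight by n_sampled:
  day shift: 60 × 21.5 = 1290
  evening shift: 240 × 53.5 = 12,840
  night shift: 320 × 17 = 5440
Adjusted estimate = 19,570 / 620 = 31.5645 → 31.6.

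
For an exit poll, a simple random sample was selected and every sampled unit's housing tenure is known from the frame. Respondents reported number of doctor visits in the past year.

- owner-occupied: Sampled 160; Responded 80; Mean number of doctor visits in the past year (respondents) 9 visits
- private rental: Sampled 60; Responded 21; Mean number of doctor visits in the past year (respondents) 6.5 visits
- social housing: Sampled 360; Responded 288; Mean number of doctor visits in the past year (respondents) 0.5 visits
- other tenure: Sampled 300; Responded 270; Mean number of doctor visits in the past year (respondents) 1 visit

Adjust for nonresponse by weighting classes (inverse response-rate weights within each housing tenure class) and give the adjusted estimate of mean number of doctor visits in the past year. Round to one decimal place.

Response rates by class: owner-occupied 80/160 = 50%, private rental 21/60 = 35%, social housing 288/360 = 80%, other tenure 270/300 = 90%.
With weight = n_sampled/n_responded per class, the weighted class total is n_sampled:
  owner-occupied: 160 × 9 = 1440
  private rental: 60 × 6.5 = 390
  social housing: 360 × 0.5 = 180
  other tenure: 300 × 1 = 300
Adjusted estimate = 2310 / 880 = 2.625 → 2.6.

2.6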